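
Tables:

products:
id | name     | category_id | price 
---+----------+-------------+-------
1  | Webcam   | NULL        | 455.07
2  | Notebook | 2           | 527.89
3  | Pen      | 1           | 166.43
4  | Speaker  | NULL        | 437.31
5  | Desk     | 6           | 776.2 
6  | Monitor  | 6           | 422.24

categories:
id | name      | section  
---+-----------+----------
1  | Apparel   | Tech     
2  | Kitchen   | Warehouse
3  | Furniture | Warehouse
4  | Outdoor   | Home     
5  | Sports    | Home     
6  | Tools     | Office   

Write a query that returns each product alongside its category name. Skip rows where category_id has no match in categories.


INNER JOIN keeps only products rows whose category_id matches an id in categories. Walk through each product:
  - product 1 (Webcam): category_id=NULL, no match -> dropped
  - product 2 (Notebook): category_id=2 -> matches Kitchen
  - product 3 (Pen): category_id=1 -> matches Apparel
  - product 4 (Speaker): category_id=NULL, no match -> dropped
  - product 5 (Desk): category_id=6 -> matches Tools
  - product 6 (Monitor): category_id=6 -> matches Tools
So 2 of 6 rows are dropped.

SQL:
SELECT a.name, b.name AS category
FROM products a
INNER JOIN categories b ON a.category_id = b.id

Result:
name     | category
---------+---------
Notebook | Kitchen 
Pen      | Apparel 
Desk     | Tools   
Monitor  | Tools   


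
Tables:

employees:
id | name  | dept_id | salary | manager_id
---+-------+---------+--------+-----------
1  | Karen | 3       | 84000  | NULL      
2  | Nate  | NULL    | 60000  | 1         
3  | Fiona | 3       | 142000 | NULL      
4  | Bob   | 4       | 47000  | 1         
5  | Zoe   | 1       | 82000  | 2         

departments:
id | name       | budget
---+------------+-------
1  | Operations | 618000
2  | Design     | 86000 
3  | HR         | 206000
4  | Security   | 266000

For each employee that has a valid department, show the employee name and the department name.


INNER JOIN keeps only employees rows whose dept_id matches an id in departments. Walk through each employee:
  - employee 1 (Karen): dept_id=3 -> matches HR
  - employee 2 (Nate): dept_id=NULL, no match -> dropped
  - employee 3 (Fiona): dept_id=3 -> matches HR
  - employee 4 (Bob): dept_id=4 -> matches Security
  - employee 5 (Zoe): dept_id=1 -> matches Operations
So 1 of 5 rows is dropped.

SQL:
SELECT a.name, b.name AS department
FROM employees a
INNER JOIN departments b ON a.dept_id = b.id

Result:
name  | department
------+-----------
Karen | HR        
Fiona | HR        
Bob   | Security  
Zoe   | Operations


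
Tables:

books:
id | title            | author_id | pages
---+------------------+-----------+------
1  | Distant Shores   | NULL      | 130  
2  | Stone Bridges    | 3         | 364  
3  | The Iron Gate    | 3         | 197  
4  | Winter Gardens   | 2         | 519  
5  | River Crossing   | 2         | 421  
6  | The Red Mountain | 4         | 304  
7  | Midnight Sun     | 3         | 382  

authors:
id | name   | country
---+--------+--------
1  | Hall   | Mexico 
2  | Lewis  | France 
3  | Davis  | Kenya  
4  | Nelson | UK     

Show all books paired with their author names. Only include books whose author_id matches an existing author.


INNER JOIN keeps only books rows whose author_id matches an id in authors. Walk through each book:
  - book 1 (Distant Shores): author_id=NULL, no match -> dropped
  - book 2 (Stone Bridges): author_id=3 -> matches Davis
  - book 3 (The Iron Gate): author_id=3 -> matches Davis
  - book 4 (Winter Gardens): author_id=2 -> matches Lewis
  - book 5 (River Crossing): author_id=2 -> matches Lewis
  - book 6 (The Red Mountain): author_id=4 -> matches Nelson
  - book 7 (Midnight Sun): author_id=3 -> matches Davis
So 1 of 7 rows is dropped.

SQL:
SELECT a.title, b.name AS author
FROM books a
INNER JOIN authors b ON a.author_id = b.id

Result:
title            | author
-----------------+-------
Stone Bridges    | Davis 
The Iron Gate    | Davis 
Winter Gardens   | Lewis 
River Crossing   | Lewis 
The Red Mountain | Nelson
Midnight Sun     | Davis 


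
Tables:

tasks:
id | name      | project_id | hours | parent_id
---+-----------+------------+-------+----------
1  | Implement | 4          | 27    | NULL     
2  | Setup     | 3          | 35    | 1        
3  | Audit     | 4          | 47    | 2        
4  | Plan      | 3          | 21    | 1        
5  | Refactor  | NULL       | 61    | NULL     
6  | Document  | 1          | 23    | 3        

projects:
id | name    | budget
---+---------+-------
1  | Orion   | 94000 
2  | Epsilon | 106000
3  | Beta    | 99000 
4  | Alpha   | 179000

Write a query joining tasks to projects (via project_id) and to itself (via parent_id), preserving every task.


Two LEFT JOINs from the same base table tasks: one to projects via project_id, one to tasks itself via parent_id. Both are LEFT so every task is preserved.
Match against projects:
  - task 1 (Implement): project_id=4 -> matches Alpha
  - task 2 (Setup): project_id=3 -> matches Beta
  - task 3 (Audit): project_id=4 -> matches Alpha
  - task 4 (Plan): project_id=3 -> matches Beta
  - task 5 (Refactor): project_id=NULL, no match -> kept with NULL
  - task 6 (Document): project_id=1 -> matches Orion
Match against tasks (self):
  - task 1 (Implement): parent_id=NULL -> NULL
  - task 2 (Setup): parent_id=1 -> Implement
  - task 3 (Audit): parent_id=2 -> Setup
  - task 4 (Plan): parent_id=1 -> Implement
  - task 5 (Refactor): parent_id=NULL -> NULL
  - task 6 (Document): parent_id=3 -> Audit

SQL:
SELECT a.name, b.name AS project, c.name AS parent
FROM tasks a
LEFT JOIN projects b ON a.project_id = b.id
LEFT JOIN tasks c ON a.parent_id = c.id

Result:
name      | project | parent   
----------+---------+----------
Implement | Alpha   | NULL     
Setup     | Beta    | Implement
Audit     | Alpha   | Setup    
Plan      | Beta    | Implement
Refactor  | NULL    | NULL     
Document  | Orion   | Audit    


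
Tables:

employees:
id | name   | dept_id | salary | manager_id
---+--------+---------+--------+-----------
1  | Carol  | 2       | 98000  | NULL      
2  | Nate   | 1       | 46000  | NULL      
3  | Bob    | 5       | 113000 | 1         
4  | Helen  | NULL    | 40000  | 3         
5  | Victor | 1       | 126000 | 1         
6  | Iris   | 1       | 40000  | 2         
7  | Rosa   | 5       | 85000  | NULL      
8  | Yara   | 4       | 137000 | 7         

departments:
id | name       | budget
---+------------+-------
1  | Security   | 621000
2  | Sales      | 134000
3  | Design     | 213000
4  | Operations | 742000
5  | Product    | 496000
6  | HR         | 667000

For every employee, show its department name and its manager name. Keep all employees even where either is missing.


Two LEFT JOINs from the same base table employees: one to departments via dept_id, one to employees itself via manager_id. Both are LEFT so every employee is preserved.
Match against departments:
  - employee 1 (Carol): dept_id=2 -> matches Sales
  - employee 2 (Nate): dept_id=1 -> matches Security
  - employee 3 (Bob): dept_id=5 -> matches Product
  - employee 4 (Helen): dept_id=NULL, no match -> kept with NULL
  - employee 5 (Victor): dept_id=1 -> matches Security
  - employee 6 (Iris): dept_id=1 -> matches Security
  - employee 7 (Rosa): dept_id=5 -> matches Product
  - employee 8 (Yara): dept_id=4 -> matches Operations
Match against employees (self):
  - employee 1 (Carol): manager_id=NULL -> NULL
  - employee 2 (Nate): manager_id=NULL -> NULL
  - employee 3 (Bob): manager_id=1 -> Carol
  - employee 4 (Helen): manager_id=3 -> Bob
  - employee 5 (Victor): manager_id=1 -> Carol
  - employee 6 (Iris): manager_id=2 -> Nate
  - employee 7 (Rosa): manager_id=NULL -> NULL
  - employee 8 (Yara): manager_id=7 -> Rosa

SQL:
SELECT a.name, b.name AS department, c.name AS manager
FROM employees a
LEFT JOIN departments b ON a.dept_id = b.id
LEFT JOIN employees c ON a.manager_id = c.id

Result:
name   | department | manager
-------+------------+--------
Carol  | Sales      | NULL   
Nate   | Security   | NULL   
Bob    | Product    | Carol  
Helen  | NULL       | Bob    
Victor | Security   | Carol  
Iris   | Security   | Nate   
Rosa   | Product    | NULL   
Yara   | Operations | Rosa   


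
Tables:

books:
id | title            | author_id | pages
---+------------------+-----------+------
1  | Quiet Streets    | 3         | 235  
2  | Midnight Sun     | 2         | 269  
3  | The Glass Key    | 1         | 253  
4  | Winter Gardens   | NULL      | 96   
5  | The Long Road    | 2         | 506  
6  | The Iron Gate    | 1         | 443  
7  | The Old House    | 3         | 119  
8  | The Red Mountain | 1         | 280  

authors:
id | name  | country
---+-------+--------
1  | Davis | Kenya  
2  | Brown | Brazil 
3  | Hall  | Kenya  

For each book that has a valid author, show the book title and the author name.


INNER JOIN keeps only books rows whose author_id matches an id in authors. Walk through each book:
  - book 1 (Quiet Streets): author_id=3 -> matches Hall
  - book 2 (Midnight Sun): author_id=2 -> matches Brown
  - book 3 (The Glass Key): author_id=1 -> matches Davis
  - book 4 (Winter Gardens): author_id=NULL, no match -> dropped
  - book 5 (The Long Road): author_id=2 -> matches Brown
  - book 6 (The Iron Gate): author_id=1 -> matches Davis
  - book 7 (The Old House): author_id=3 -> matches Hall
  - book 8 (The Red Mountain): author_id=1 -> matches Davis
So 1 of 8 rows is dropped.

SQL:
SELECT a.title, b.name AS author
FROM books a
INNER JOIN authors b ON a.author_id = b.id

Result:
title            | author
-----------------+-------
Quiet Streets    | Hall  
Midnight Sun     | Brown 
The Glass Key    | Davis 
The Long Road    | Brown 
The Iron Gate    | Davis 
The Old House    | Hall  
The Red Mountain | Davis 


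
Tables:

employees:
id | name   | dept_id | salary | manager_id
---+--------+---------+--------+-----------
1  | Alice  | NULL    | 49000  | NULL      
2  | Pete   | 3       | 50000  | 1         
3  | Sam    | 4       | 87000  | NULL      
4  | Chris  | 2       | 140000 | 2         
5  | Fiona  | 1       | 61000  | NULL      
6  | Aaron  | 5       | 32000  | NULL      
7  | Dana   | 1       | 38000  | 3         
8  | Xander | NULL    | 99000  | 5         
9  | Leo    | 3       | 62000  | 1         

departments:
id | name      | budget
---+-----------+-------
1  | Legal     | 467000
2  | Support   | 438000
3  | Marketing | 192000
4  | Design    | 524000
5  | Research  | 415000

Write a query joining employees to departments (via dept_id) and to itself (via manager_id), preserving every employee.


Two LEFT JOINs from the same base table employees: one to departments via dept_id, one to employees itself via manager_id. Both are LEFT so every employee is preserved.
Match against departments:
  - employee 1 (Alice): dept_id=NULL, no match -> kept with NULL
  - employee 2 (Pete): dept_id=3 -> matches Marketing
  - employee 3 (Sam): dept_id=4 -> matches Design
  - employee 4 (Chris): dept_id=2 -> matches Support
  - employee 5 (Fiona): dept_id=1 -> matches Legal
  - employee 6 (Aaron): dept_id=5 -> matches Research
  - employee 7 (Dana): dept_id=1 -> matches Legal
  - employee 8 (Xander): dept_id=NULL, no match -> kept with NULL
  - employee 9 (Leo): dept_id=3 -> matches Marketing
Match against employees (self):
  - employee 1 (Alice): manager_id=NULL -> NULL
  - employee 2 (Pete): manager_id=1 -> Alice
  - employee 3 (Sam): manager_id=NULL -> NULL
  - employee 4 (Chris): manager_id=2 -> Pete
  - employee 5 (Fiona): manager_id=NULL -> NULL
  - employee 6 (Aaron): manager_id=NULL -> NULL
  - employee 7 (Dana): manager_id=3 -> Sam
  - employee 8 (Xander): manager_id=5 -> Fiona
  - employee 9 (Leo): manager_id=1 -> Alice

SQL:
SELECT a.name, b.name AS department, c.name AS manager
FROM employees a
LEFT JOIN departments b ON a.dept_id = b.id
LEFT JOIN employees c ON a.manager_id = c.id

Result:
name   | department | manager
-------+------------+--------
Alice  | NULL       | NULL   
Pete   | Marketing  | Alice  
Sam    | Design     | NULL   
Chris  | Support    | Pete   
Fiona  | Legal      | NULL   
Aaron  | Research   | NULL   
Dana   | Legal      | Sam    
Xander | NULL       | Fiona  
Leo    | Marketing  | Alice  


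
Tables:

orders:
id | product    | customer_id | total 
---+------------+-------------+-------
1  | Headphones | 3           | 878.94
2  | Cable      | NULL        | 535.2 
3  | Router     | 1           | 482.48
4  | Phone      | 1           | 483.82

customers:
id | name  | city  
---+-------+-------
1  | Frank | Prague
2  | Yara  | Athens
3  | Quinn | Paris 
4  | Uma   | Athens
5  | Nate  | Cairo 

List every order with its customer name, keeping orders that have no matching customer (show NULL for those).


LEFT JOIN keeps every row from orders (the left table); where customer_id has no match in customers, the customer columns become NULL. Walk through each order:
  - order 1 (Headphones): customer_id=3 -> matches Quinn
  - order 2 (Cable): customer_id=NULL, no match -> kept with NULL
  - order 3 (Router): customer_id=1 -> matches Frank
  - order 4 (Phone): customer_id=1 -> matches Frank
All 4 rows appear; 1 has NULL customer.

SQL:
SELECT a.product, b.name AS customer
FROM orders a
LEFT JOIN customers b ON a.customer_id = b.id

Result:
product    | customer
-----------+---------
Headphones | Quinn   
Cable      | NULL    
Router     | Frank   
Phone      | Frank   


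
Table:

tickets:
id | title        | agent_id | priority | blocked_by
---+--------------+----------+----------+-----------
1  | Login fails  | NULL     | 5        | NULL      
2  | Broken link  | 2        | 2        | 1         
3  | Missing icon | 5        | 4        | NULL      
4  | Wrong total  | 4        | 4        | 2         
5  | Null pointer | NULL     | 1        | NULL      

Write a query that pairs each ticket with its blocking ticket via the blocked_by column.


This is a self-join: tickets is joined to a second copy of itself, matching each row's blocked_by to another row's id. Use LEFT JOIN so rows with blocked_by=NULL are kept.
  - ticket 1 (Login fails): blocked_by=NULL -> NULL
  - ticket 2 (Broken link): blocked_by=1 -> Login fails
  - ticket 3 (Missing icon): blocked_by=NULL -> NULL
  - ticket 4 (Wrong total): blocked_by=2 -> Broken link
  - ticket 5 (Null pointer): blocked_by=NULL -> NULL

SQL:
SELECT a.title AS item, b.title AS blocked_by
FROM tickets a
LEFT JOIN tickets b ON a.blocked_by = b.id

Result:
item         | blocked_by 
-------------+------------
Login fails  | NULL       
Broken link  | Login fails
Missing icon | NULL       
Wrong total  | Broken link
Null pointer | NULL       


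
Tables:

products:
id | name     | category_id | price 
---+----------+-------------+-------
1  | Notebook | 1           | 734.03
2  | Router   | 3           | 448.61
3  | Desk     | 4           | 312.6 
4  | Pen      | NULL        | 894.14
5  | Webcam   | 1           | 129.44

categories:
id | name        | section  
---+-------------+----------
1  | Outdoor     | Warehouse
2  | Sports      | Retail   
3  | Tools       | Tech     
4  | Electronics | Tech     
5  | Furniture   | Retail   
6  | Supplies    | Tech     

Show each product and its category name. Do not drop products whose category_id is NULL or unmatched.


LEFT JOIN keeps every row from products (the left table); where category_id has no match in categories, the category columns become NULL. Walk through each product:
  - product 1 (Notebook): category_id=1 -> matches Outdoor
  - product 2 (Router): category_id=3 -> matches Tools
  - product 3 (Desk): category_id=4 -> matches Electronics
  - product 4 (Pen): category_id=NULL, no match -> kept with NULL
  - product 5 (Webcam): category_id=1 -> matches Outdoor
All 5 rows appear; 1 has NULL category.

SQL:
SELECT a.name, b.name AS category
FROM products a
LEFT JOIN categories b ON a.category_id = b.id

Result:
name     | category   
---------+------------
Notebook | Outdoor    
Router   | Tools      
Desk     | Electronics
Pen      | NULL       
Webcam   | Outdoor    


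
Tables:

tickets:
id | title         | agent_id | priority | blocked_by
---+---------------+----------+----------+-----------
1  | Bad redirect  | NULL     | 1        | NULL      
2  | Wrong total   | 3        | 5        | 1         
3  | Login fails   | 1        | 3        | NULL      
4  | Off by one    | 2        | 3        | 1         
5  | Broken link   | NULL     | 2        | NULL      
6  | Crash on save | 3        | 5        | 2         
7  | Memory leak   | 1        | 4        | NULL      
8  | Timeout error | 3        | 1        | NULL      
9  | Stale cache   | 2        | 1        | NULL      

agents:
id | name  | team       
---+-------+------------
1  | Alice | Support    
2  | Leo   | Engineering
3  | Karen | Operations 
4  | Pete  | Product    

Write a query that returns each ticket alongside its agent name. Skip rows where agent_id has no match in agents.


INNER JOIN keeps only tickets rows whose agent_id matches an id in agents. Walk through each ticket:
  - ticket 1 (Bad redirect): agent_id=NULL, no match -> dropped
  - ticket 2 (Wrong total): agent_id=3 -> matches Karen
  - ticket 3 (Login fails): agent_id=1 -> matches Alice
  - ticket 4 (Off by one): agent_id=2 -> matches Leo
  - ticket 5 (Broken link): agent_id=NULL, no match -> dropped
  - ticket 6 (Crash on save): agent_id=3 -> matches Karen
  - ticket 7 (Memory leak): agent_id=1 -> matches Alice
  - ticket 8 (Timeout error): agent_id=3 -> matches Karen
  - ticket 9 (Stale cache): agent_id=2 -> matches Leo
So 2 of 9 rows are dropped.

SQL:
SELECT a.title, b.name AS agent
FROM tickets a
INNER JOIN agents b ON a.agent_id = b.id

Result:
title         | agent
--------------+------
Wrong total   | Karen
Login fails   | Alice
Off by one    | Leo  
Crash on save | Karen
Memory leak   | Alice
Timeout error | Karen
Stale cache   | Leo  


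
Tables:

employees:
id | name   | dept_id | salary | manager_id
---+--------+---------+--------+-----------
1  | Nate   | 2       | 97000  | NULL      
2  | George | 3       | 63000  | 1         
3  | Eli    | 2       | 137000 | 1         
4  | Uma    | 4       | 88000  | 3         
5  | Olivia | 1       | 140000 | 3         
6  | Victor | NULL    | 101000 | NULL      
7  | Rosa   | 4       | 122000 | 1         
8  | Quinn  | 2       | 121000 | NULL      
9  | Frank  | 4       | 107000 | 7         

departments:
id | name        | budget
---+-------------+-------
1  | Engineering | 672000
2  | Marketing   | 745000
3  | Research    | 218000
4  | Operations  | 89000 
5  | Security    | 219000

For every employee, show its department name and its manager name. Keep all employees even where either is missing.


Two LEFT JOINs from the same base table employees: one to departments via dept_id, one to employees itself via manager_id. Both are LEFT so every employee is preserved.
Match against departments:
  - employee 1 (Nate): dept_id=2 -> matches Marketing
  - employee 2 (George): dept_id=3 -> matches Research
  - employee 3 (Eli): dept_id=2 -> matches Marketing
  - employee 4 (Uma): dept_id=4 -> matches Operations
  - employee 5 (Olivia): dept_id=1 -> matches Engineering
  - employee 6 (Victor): dept_id=NULL, no match -> kept with NULL
  - employee 7 (Rosa): dept_id=4 -> matches Operations
  - employee 8 (Quinn): dept_id=2 -> matches Marketing
  - employee 9 (Frank): dept_id=4 -> matches Operations
Match against employees (self):
  - employee 1 (Nate): manager_id=NULL -> NULL
  - employee 2 (George): manager_id=1 -> Nate
  - employee 3 (Eli): manager_id=1 -> Nate
  - employee 4 (Uma): manager_id=3 -> Eli
  - employee 5 (Olivia): manager_id=3 -> Eli
  - employee 6 (Victor): manager_id=NULL -> NULL
  - employee 7 (Rosa): manager_id=1 -> Nate
  - employee 8 (Quinn): manager_id=NULL -> NULL
  - employee 9 (Frank): manager_id=7 -> Rosa

SQL:
SELECT a.name, b.name AS department, c.name AS manager
FROM employees a
LEFT JOIN departments b ON a.dept_id = b.id
LEFT JOIN employees c ON a.manager_id = c.id

Result:
name   | department  | manager
-------+-------------+--------
Nate   | Marketing   | NULL   
George | Research    | Nate   
Eli    | Marketing   | Nate   
Uma    | Operations  | Eli    
Olivia | Engineering | Eli    
Victor | NULL        | NULL   
Rosa   | Operations  | Nate   
Quinn  | Marketing   | NULL   
Frank  | Operations  | Rosa   


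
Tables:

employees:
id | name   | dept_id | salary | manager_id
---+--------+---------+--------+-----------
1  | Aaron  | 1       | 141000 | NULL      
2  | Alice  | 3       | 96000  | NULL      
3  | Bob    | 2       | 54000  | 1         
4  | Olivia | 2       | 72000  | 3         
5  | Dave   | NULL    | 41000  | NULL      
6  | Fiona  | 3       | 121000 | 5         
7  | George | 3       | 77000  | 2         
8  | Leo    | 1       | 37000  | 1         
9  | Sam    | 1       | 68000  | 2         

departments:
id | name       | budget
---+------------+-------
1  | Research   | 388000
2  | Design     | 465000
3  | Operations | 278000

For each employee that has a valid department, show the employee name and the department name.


INNER JOIN keeps only employees rows whose dept_id matches an id in departments. Walk through each employee:
  - employee 1 (Aaron): dept_id=1 -> matches Research
  - employee 2 (Alice): dept_id=3 -> matches Operations
  - employee 3 (Bob): dept_id=2 -> matches Design
  - employee 4 (Olivia): dept_id=2 -> matches Design
  - employee 5 (Dave): dept_id=NULL, no match -> dropped
  - employee 6 (Fiona): dept_id=3 -> matches Operations
  - employee 7 (George): dept_id=3 -> matches Operations
  - employee 8 (Leo): dept_id=1 -> matches Research
  - employee 9 (Sam): dept_id=1 -> matches Research
So 1 of 9 rows is dropped.

SQL:
SELECT a.name, b.name AS department
FROM employees a
INNER JOIN departments b ON a.dept_id = b.id

Result:
name   | department
-------+-----------
Aaron  | Research  
Alice  | Operations
Bob    | Design    
Olivia | Design    
Fiona  | Operations
George | Operations
Leo    | Research  
Sam    | Research  


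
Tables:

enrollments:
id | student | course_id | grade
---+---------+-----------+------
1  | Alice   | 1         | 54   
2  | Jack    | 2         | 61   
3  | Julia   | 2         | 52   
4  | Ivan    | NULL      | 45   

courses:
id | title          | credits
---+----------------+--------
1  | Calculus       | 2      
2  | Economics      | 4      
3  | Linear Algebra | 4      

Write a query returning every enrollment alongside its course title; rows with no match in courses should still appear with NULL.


LEFT JOIN keeps every row from enrollments (the left table); where course_id has no match in courses, the course columns become NULL. Walk through each enrollment:
  - enrollment 1 (Alice): course_id=1 -> matches Calculus
  - enrollment 2 (Jack): course_id=2 -> matches Economics
  - enrollment 3 (Julia): course_id=2 -> matches Economics
  - enrollment 4 (Ivan): course_id=NULL, no match -> kept with NULL
All 4 rows appear; 1 has NULL course.

SQL:
SELECT a.student, b.title AS course
FROM enrollments a
LEFT JOIN courses b ON a.course_id = b.id

Result:
student | course   
--------+----------
Alice   | Calculus 
Jack    | Economics
Julia   | Economics
Ivan    | NULL     


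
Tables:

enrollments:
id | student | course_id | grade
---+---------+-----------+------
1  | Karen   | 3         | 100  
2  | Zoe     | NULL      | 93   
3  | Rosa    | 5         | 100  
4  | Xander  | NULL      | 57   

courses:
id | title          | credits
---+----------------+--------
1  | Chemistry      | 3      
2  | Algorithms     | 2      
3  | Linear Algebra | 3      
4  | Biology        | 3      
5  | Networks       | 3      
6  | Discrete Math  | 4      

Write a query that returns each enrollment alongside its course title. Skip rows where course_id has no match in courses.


INNER JOIN keeps only enrollments rows whose course_id matches an id in courses. Walk through each enrollment:
  - enrollment 1 (Karen): course_id=3 -> matches Linear Algebra
  - enrollment 2 (Zoe): course_id=NULL, no match -> dropped
  - enrollment 3 (Rosa): course_id=5 -> matches Networks
  - enrollment 4 (Xander): course_id=NULL, no match -> dropped
So 2 of 4 rows are dropped.

SQL:
SELECT a.student, b.title AS course
FROM enrollments a
INNER JOIN courses b ON a.course_id = b.id

Result:
student | course        
--------+---------------
Karen   | Linear Algebra
Rosa    | Networks      


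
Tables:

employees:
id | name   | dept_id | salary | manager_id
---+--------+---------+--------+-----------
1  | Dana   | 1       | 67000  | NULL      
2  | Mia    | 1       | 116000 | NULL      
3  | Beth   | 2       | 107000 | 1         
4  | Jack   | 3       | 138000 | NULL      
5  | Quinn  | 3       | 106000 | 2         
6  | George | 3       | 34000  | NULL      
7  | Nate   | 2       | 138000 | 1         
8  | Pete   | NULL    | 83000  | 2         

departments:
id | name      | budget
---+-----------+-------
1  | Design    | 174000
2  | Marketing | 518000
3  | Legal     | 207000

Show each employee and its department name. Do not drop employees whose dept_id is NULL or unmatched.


LEFT JOIN keeps every row from employees (the left table); where dept_id has no match in departments, the department columns become NULL. Walk through each employee:
  - employee 1 (Dana): dept_id=1 -> matches Design
  - employee 2 (Mia): dept_id=1 -> matches Design
  - employee 3 (Beth): dept_id=2 -> matches Marketing
  - employee 4 (Jack): dept_id=3 -> matches Legal
  - employee 5 (Quinn): dept_id=3 -> matches Legal
  - employee 6 (George): dept_id=3 -> matches Legal
  - employee 7 (Nate): dept_id=2 -> matches Marketing
  - employee 8 (Pete): dept_id=NULL, no match -> kept with NULL
All 8 rows appear; 1 has NULL department.

SQL:
SELECT a.name, b.name AS department
FROM employees a
LEFT JOIN departments b ON a.dept_id = b.id

Result:
name   | department
-------+-----------
Dana   | Design    
Mia    | Design    
Beth   | Marketing 
Jack   | Legal     
Quinn  | Legal     
George | Legal     
Nate   | Marketing 
Pete   | NULL      


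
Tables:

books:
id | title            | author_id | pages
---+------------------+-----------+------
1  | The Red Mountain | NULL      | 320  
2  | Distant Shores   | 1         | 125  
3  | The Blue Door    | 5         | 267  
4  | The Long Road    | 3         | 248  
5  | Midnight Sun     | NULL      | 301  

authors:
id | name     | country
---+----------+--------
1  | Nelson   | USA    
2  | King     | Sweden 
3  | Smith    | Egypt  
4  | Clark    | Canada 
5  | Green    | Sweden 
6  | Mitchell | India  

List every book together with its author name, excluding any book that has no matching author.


INNER JOIN keeps only books rows whose author_id matches an id in authors. Walk through each book:
  - book 1 (The Red Mountain): author_id=NULL, no match -> dropped
  - book 2 (Distant Shores): author_id=1 -> matches Nelson
  - book 3 (The Blue Door): author_id=5 -> matches Green
  - book 4 (The Long Road): author_id=3 -> matches Smith
  - book 5 (Midnight Sun): author_id=NULL, no match -> dropped
So 2 of 5 rows are dropped.

SQL:
SELECT a.title, b.name AS author
FROM books a
INNER JOIN authors b ON a.author_id = b.id

Result:
title          | author
---------------+-------
Distant Shores | Nelson
The Blue Door  | Green 
The Long Road  | Smith 


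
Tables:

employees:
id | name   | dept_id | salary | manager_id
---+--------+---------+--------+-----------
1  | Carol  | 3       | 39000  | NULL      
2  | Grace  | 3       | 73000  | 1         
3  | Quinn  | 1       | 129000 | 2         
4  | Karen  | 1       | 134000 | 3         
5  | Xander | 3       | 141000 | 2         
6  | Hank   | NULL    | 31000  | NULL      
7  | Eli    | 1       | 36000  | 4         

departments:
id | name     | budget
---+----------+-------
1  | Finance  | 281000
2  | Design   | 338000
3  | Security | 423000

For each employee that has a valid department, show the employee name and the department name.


INNER JOIN keeps only employees rows whose dept_id matches an id in departments. Walk through each employee:
  - employee 1 (Carol): dept_id=3 -> matches Security
  - employee 2 (Grace): dept_id=3 -> matches Security
  - employee 3 (Quinn): dept_id=1 -> matches Finance
  - employee 4 (Karen): dept_id=1 -> matches Finance
  - employee 5 (Xander): dept_id=3 -> matches Security
  - employee 6 (Hank): dept_id=NULL, no match -> dropped
  - employee 7 (Eli): dept_id=1 -> matches Finance
So 1 of 7 rows is dropped.

SQL:
SELECT a.name, b.name AS department
FROM employees a
INNER JOIN departments b ON a.dept_id = b.id

Result:
name   | department
-------+-----------
Carol  | Security  
Grace  | Security  
Quinn  | Finance   
Karen  | Finance   
Xander | Security  
Eli    | Finance   


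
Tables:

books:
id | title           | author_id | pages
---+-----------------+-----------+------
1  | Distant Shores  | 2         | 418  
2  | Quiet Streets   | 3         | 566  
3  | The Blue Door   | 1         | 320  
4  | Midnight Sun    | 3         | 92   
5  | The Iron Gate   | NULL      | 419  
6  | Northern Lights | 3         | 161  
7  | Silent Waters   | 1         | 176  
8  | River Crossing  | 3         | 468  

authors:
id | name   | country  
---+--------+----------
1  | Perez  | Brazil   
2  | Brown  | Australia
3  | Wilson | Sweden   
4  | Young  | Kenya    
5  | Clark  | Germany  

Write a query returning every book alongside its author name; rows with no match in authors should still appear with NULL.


LEFT JOIN keeps every row from books (the left table); where author_id has no match in authors, the author columns become NULL. Walk through each book:
  - book 1 (Distant Shores): author_id=2 -> matches Brown
  - book 2 (Quiet Streets): author_id=3 -> matches Wilson
  - book 3 (The Blue Door): author_id=1 -> matches Perez
  - book 4 (Midnight Sun): author_id=3 -> matches Wilson
  - book 5 (The Iron Gate): author_id=NULL, no match -> kept with NULL
  - book 6 (Northern Lights): author_id=3 -> matches Wilson
  - book 7 (Silent Waters): author_id=1 -> matches Perez
  - book 8 (River Crossing): author_id=3 -> matches Wilson
All 8 rows appear; 1 has NULL author.

SQL:
SELECT a.title, b.name AS author
FROM books a
LEFT JOIN authors b ON a.author_id = b.id

Result:
title           | author
----------------+-------
Distant Shores  | Brown 
Quiet Streets   | Wilson
The Blue Door   | Perez 
Midnight Sun    | Wilson
The Iron Gate   | NULL  
Northern Lights | Wilson
Silent Waters   | Perez 
River Crossing  | Wilson


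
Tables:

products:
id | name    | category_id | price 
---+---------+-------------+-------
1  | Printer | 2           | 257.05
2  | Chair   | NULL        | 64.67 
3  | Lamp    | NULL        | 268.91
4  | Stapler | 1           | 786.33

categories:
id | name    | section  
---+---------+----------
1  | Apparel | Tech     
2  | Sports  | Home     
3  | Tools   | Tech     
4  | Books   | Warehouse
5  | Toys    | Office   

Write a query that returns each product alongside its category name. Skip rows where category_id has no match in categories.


INNER JOIN keeps only products rows whose category_id matches an id in categories. Walk through each product:
  - product 1 (Printer): category_id=2 -> matches Sports
  - product 2 (Chair): category_id=NULL, no match -> dropped
  - product 3 (Lamp): category_id=NULL, no match -> dropped
  - product 4 (Stapler): category_id=1 -> matches Apparel
So 2 of 4 rows are dropped.

SQL:
SELECT a.name, b.name AS category
FROM products a
INNER JOIN categories b ON a.category_id = b.id

Result:
name    | category
--------+---------
Printer | Sports  
Stapler | Apparel 


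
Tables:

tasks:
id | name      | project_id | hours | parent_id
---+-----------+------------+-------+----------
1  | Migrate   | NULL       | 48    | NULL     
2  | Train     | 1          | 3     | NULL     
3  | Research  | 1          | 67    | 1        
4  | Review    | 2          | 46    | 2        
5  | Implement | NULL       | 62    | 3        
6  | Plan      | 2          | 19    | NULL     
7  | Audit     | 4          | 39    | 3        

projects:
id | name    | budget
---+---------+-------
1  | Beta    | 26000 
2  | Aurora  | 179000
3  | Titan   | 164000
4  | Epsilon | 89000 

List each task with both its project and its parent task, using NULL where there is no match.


Two LEFT JOINs from the same base table tasks: one to projects via project_id, one to tasks itself via parent_id. Both are LEFT so every task is preserved.
Match against projects:
  - task 1 (Migrate): project_id=NULL, no match -> kept with NULL
  - task 2 (Train): project_id=1 -> matches Beta
  - task 3 (Research): project_id=1 -> matches Beta
  - task 4 (Review): project_id=2 -> matches Aurora
  - task 5 (Implement): project_id=NULL, no match -> kept with NULL
  - task 6 (Plan): project_id=2 -> matches Aurora
  - task 7 (Audit): project_id=4 -> matches Epsilon
Match against tasks (self):
  - task 1 (Migrate): parent_id=NULL -> NULL
  - task 2 (Train): parent_id=NULL -> NULL
  - task 3 (Research): parent_id=1 -> Migrate
  - task 4 (Review): parent_id=2 -> Train
  - task 5 (Implement): parent_id=3 -> Research
  - task 6 (Plan): parent_id=NULL -> NULL
  - task 7 (Audit): parent_id=3 -> Research

SQL:
SELECT a.name, b.name AS project, c.name AS parent
FROM tasks a
LEFT JOIN projects b ON a.project_id = b.id
LEFT JOIN tasks c ON a.parent_id = c.id

Result:
name      | project | parent  
----------+---------+---------
Migrate   | NULL    | NULL    
Train     | Beta    | NULL    
Research  | Beta    | Migrate 
Review    | Aurora  | Train   
Implement | NULL    | Research
Plan      | Aurora  | NULL    
Audit     | Epsilon | Research


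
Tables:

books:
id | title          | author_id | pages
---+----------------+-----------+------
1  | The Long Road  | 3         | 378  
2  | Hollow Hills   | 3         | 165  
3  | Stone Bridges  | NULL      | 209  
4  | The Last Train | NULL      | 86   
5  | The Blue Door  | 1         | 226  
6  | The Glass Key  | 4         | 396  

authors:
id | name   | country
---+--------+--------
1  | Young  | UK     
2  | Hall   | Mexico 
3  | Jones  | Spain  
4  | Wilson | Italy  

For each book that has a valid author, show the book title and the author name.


INNER JOIN keeps only books rows whose author_id matches an id in authors. Walk through each book:
  - book 1 (The Long Road): author_id=3 -> matches Jones
  - book 2 (Hollow Hills): author_id=3 -> matches Jones
  - book 3 (Stone Bridges): author_id=NULL, no match -> dropped
  - book 4 (The Last Train): author_id=NULL, no match -> dropped
  - book 5 (The Blue Door): author_id=1 -> matches Young
  - book 6 (The Glass Key): author_id=4 -> matches Wilson
So 2 of 6 rows are dropped.

SQL:
SELECT a.title, b.name AS author
FROM books a
INNER JOIN authors b ON a.author_id = b.id

Result:
title         | author
--------------+-------
The Long Road | Jones 
Hollow Hills  | Jones 
The Blue Door | Young 
The Glass Key | Wilson


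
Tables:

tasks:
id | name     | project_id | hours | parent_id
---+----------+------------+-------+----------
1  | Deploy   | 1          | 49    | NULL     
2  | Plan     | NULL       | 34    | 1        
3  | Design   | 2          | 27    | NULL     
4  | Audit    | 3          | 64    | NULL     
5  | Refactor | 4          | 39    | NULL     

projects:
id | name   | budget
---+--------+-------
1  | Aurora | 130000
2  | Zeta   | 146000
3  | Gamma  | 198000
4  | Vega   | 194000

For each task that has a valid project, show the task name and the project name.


INNER JOIN keeps only tasks rows whose project_id matches an id in projects. Walk through each task:
  - task 1 (Deploy): project_id=1 -> matches Aurora
  - task 2 (Plan): project_id=NULL, no match -> dropped
  - task 3 (Design): project_id=2 -> matches Zeta
  - task 4 (Audit): project_id=3 -> matches Gamma
  - task 5 (Refactor): project_id=4 -> matches Vega
So 1 of 5 rows is dropped.

SQL:
SELECT a.name, b.name AS project
FROM tasks a
INNER JOIN projects b ON a.project_id = b.id

Result:
name     | project
---------+--------
Deploy   | Aurora 
Design   | Zeta   
Audit    | Gamma  
Refactor | Vega   


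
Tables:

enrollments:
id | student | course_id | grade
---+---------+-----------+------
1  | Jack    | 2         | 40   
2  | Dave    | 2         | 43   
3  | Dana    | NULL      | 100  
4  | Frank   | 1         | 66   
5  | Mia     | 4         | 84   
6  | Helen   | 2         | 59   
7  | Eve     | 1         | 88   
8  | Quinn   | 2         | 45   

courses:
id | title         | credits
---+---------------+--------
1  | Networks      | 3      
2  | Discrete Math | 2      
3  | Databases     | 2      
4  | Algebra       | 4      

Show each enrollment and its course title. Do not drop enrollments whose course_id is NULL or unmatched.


LEFT JOIN keeps every row from enrollments (the left table); where course_id has no match in courses, the course columns become NULL. Walk through each enrollment:
  - enrollment 1 (Jack): course_id=2 -> matches Discrete Math
  - enrollment 2 (Dave): course_id=2 -> matches Discrete Math
  - enrollment 3 (Dana): course_id=NULL, no match -> kept with NULL
  - enrollment 4 (Frank): course_id=1 -> matches Networks
  - enrollment 5 (Mia): course_id=4 -> matches Algebra
  - enrollment 6 (Helen): course_id=2 -> matches Discrete Math
  - enrollment 7 (Eve): course_id=1 -> matches Networks
  - enrollment 8 (Quinn): course_id=2 -> matches Discrete Math
All 8 rows appear; 1 has NULL course.

SQL:
SELECT a.student, b.title AS course
FROM enrollments a
LEFT JOIN courses b ON a.course_id = b.id

Result:
student | course       
--------+--------------
Jack    | Discrete Math
Dave    | Discrete Math
Dana    | NULL         
Frank   | Networks     
Mia     | Algebra      
Helen   | Discrete Math
Eve     | Networks     
Quinn   | Discrete Math


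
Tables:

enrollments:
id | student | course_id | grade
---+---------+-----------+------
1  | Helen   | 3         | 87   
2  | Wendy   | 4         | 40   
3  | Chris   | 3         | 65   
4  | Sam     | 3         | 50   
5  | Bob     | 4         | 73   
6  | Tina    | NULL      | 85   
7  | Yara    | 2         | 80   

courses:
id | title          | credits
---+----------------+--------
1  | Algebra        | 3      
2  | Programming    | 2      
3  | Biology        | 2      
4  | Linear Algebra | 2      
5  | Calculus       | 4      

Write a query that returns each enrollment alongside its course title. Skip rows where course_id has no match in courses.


INNER JOIN keeps only enrollments rows whose course_id matches an id in courses. Walk through each enrollment:
  - enrollment 1 (Helen): course_id=3 -> matches Biology
  - enrollment 2 (Wendy): course_id=4 -> matches Linear Algebra
  - enrollment 3 (Chris): course_id=3 -> matches Biology
  - enrollment 4 (Sam): course_id=3 -> matches Biology
  - enrollment 5 (Bob): course_id=4 -> matches Linear Algebra
  - enrollment 6 (Tina): course_id=NULL, no match -> dropped
  - enrollment 7 (Yara): course_id=2 -> matches Programming
So 1 of 7 rows is dropped.

SQL:
SELECT a.student, b.title AS course
FROM enrollments a
INNER JOIN courses b ON a.course_id = b.id

Result:
student | course        
--------+---------------
Helen   | Biology       
Wendy   | Linear Algebra
Chris   | Biology       
Sam     | Biology       
Bob     | Linear Algebra
Yara    | Programming   


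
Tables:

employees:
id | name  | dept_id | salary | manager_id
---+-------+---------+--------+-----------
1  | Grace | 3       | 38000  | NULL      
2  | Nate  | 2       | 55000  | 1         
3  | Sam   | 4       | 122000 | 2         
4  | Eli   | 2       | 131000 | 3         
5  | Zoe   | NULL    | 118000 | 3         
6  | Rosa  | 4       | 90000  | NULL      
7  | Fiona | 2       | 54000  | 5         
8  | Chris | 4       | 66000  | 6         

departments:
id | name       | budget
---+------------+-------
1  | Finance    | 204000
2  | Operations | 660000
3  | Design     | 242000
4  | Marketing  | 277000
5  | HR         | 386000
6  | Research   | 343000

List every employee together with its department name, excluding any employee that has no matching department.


INNER JOIN keeps only employees rows whose dept_id matches an id in departments. Walk through each employee:
  - employee 1 (Grace): dept_id=3 -> matches Design
  - employee 2 (Nate): dept_id=2 -> matches Operations
  - employee 3 (Sam): dept_id=4 -> matches Marketing
  - employee 4 (Eli): dept_id=2 -> matches Operations
  - employee 5 (Zoe): dept_id=NULL, no match -> dropped
  - employee 6 (Rosa): dept_id=4 -> matches Marketing
  - employee 7 (Fiona): dept_id=2 -> matches Operations
  - employee 8 (Chris): dept_id=4 -> matches Marketing
So 1 of 8 rows is dropped.

SQL:
SELECT a.name, b.name AS department
FROM employees a
INNER JOIN departments b ON a.dept_id = b.id

Result:
name  | department
------+-----------
Grace | Design    
Nate  | Operations
Sam   | Marketing 
Eli   | Operations
Rosa  | Marketing 
Fiona | Operations
Chris | Marketing 
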